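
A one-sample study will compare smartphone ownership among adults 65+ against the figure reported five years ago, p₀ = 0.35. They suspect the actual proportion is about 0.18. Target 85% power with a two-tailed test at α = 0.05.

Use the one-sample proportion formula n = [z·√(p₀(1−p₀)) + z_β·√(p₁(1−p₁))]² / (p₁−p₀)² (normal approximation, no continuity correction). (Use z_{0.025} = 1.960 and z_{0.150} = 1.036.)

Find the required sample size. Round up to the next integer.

n = [z_{α/2}·√(p₀q₀) + z_β·√(p₁q₁)]² / (p₁ − p₀)²
  = [1.960·√(0.35·0.65) + 1.036·√(0.18·0.82)]² / (-0.17)²
  = [1.960·0.4770 + 1.036·0.3842]² / 0.0289
  = [1.3329]² / 0.0289
  = 61.47
Round up → n = 62.

n = 62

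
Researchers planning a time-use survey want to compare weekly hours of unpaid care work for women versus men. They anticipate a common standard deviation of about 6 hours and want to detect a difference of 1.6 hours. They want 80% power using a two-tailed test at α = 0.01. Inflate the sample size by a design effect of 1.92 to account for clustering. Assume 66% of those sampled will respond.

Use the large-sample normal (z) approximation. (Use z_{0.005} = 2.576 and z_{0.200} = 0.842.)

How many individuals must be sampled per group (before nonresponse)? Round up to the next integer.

n = 956 per group

n = (z_{α/2} + z_β)² · (σ₁² + σ₂²) / δ²
  = (2.576 + 0.842)² · (2·6² = 72) / 1.6²
  = 11.6827 · 72 / 2.56
  = 328.58
Design effect: 1.92 × 328.58 = 630.87.
Adjust for 66% response: 630.87 / 0.66 = 955.86.
Round up → n = 956 per group.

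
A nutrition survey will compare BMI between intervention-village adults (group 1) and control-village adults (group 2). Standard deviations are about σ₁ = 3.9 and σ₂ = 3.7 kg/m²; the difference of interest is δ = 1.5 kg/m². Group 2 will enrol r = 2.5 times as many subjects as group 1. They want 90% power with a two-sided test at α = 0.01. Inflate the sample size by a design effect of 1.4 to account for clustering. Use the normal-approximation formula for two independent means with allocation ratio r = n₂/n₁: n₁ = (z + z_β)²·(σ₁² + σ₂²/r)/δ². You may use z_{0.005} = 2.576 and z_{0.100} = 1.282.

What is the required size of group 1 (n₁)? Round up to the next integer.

n₁ = (z_{α/2} + z_β)² · (σ₁² + σ₂²/r) / δ²
   = (2.576 + 1.282)² · (3.9² + 3.7²/2.5) / 1.5²
   = 14.8842 · (15.21 + 5.476) / 2.25
   = 14.8842 · 20.686 / 2.25
   = 136.84
Design effect: 1.4 × 136.84 = 191.58.
Round up → n₁ = 192; n₂ = r·n₁ = 2.5 × 192 = 480.

n₁ = 192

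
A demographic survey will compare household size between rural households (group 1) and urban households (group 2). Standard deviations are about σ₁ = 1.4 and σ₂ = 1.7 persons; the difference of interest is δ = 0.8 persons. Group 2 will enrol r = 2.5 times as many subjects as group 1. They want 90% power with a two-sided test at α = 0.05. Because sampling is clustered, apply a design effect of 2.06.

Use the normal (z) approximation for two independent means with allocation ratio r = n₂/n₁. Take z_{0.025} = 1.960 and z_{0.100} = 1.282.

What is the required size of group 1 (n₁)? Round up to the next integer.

n₁ = 106

n₁ = (z_{α/2} + z_β)² · (σ₁² + σ₂²/r) / δ²
   = (1.960 + 1.282)² · (1.4² + 1.7²/2.5) / 0.8²
   = 10.5106 · (1.96 + 1.156) / 0.64
   = 10.5106 · 3.116 / 0.64
   = 51.17
Design effect: 2.06 × 51.17 = 105.42.
Round up → n₁ = 106; n₂ = r·n₁ = 2.5 × 106 = 265.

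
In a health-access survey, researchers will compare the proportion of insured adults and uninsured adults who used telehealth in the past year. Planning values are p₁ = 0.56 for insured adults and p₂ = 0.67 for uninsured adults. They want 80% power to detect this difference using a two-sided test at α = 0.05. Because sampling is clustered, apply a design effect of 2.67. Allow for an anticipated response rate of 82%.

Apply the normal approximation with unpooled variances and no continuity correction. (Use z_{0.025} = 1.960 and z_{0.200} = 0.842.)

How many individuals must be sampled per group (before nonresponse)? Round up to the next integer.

n = (z_{α/2} + z_β)² · [p₁(1−p₁) + p₂(1−p₂)] / (p₁ − p₂)²
  = (1.960 + 0.842)² · (0.56·0.44 + 0.67·0.33) / (-0.11)²
  = (2.802)² · (0.2464 + 0.2211) / 0.0121
  = 7.8512 · 0.4675 / 0.0121
  = 303.34
Design effect: 2.67 × 303.34 = 809.92.
Adjust for 82% response: 809.92 / 0.82 = 987.71.
Round up → n = 988 per group.

n = 988 per group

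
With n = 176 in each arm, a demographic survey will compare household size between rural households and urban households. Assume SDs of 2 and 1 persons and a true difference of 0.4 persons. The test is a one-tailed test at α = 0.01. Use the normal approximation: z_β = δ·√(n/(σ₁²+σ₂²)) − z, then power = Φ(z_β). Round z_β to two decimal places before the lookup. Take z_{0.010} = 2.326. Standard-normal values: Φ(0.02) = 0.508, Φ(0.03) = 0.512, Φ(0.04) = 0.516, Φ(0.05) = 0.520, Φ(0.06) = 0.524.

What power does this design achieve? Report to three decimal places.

Power ≈ 0.520

z_β = δ·√(n/(σ₁²+σ₂²)) − z_α
    = 0.4 · √(176/5) − 2.326
    = 0.4 · 5.93296 − 2.326
    = 2.3732 − 2.326 = 0.0472 → 0.05
Power = Φ(0.05) = 0.520.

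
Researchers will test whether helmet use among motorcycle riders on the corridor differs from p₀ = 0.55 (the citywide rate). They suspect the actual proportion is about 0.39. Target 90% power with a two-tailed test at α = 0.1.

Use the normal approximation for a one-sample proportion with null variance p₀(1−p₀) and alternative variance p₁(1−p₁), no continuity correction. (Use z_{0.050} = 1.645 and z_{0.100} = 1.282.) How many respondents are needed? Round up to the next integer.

n = 82

n = [z_{α/2}·√(p₀q₀) + z_β·√(p₁q₁)]² / (p₁ − p₀)²
  = [1.645·√(0.55·0.45) + 1.282·√(0.39·0.61)]² / (-0.16)²
  = [1.645·0.4975 + 1.282·0.4877]² / 0.0256
  = [1.4437]² / 0.0256
  = 81.41
Round up → n = 82.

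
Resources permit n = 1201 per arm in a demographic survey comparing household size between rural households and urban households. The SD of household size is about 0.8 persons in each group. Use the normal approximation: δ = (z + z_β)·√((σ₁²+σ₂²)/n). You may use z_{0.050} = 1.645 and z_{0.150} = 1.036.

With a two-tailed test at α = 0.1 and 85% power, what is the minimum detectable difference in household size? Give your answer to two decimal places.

Minimum detectable difference ≈ 0.09 persons

δ = (z_{α/2} + z_β) · √((σ₁²+σ₂²)/n)
  = (1.645 + 1.036) · √(1.28/1201)
  = 2.681 · √0.00107
  = 2.681 · 0.0326
  = 0.0875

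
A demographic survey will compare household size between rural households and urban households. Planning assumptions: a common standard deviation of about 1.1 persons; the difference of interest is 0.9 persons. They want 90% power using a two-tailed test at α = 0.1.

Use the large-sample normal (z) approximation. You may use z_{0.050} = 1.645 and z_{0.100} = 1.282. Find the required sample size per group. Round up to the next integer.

n = (z_{α/2} + z_β)² · (σ₁² + σ₂²) / δ²
  = (1.645 + 1.282)² · (2·1.1² = 2.42) / 0.9²
  = 8.5673 · 2.42 / 0.81
  = 25.60
Round up → n = 26 per group.

n = 26 per group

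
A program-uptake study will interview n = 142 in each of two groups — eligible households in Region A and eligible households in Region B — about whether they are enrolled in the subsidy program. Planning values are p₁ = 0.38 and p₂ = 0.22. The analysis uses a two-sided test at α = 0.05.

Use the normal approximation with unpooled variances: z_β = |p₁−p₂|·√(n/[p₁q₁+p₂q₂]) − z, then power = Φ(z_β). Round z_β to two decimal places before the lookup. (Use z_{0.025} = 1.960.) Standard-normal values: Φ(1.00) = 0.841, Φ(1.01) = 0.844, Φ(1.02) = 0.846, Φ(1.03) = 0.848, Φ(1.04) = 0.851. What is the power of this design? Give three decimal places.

z_β = |p₁−p₂|·√(n/[p₁q₁+p₂q₂]) − z_{α/2}
    = 0.16 · √(142/0.4072) − 1.960
    = 0.16 · 18.6741 − 1.960
    = 2.9879 − 1.960 = 1.0279 → 1.03
Power = Φ(1.03) = 0.848.

Power ≈ 0.848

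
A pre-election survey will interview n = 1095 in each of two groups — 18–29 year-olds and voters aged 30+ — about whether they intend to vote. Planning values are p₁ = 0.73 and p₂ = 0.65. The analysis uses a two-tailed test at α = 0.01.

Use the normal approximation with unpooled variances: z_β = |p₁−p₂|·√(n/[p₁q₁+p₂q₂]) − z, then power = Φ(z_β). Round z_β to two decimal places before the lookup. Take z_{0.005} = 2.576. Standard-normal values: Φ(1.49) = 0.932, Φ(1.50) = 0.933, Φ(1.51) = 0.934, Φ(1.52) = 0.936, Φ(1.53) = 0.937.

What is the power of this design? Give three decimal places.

Power ≈ 0.932

z_β = |p₁−p₂|·√(n/[p₁q₁+p₂q₂]) − z_{α/2}
    = 0.08 · √(1095/0.4246) − 2.576
    = 0.08 · 50.7828 − 2.576
    = 4.0626 − 2.576 = 1.4866 → 1.49
Power = Φ(1.49) = 0.932.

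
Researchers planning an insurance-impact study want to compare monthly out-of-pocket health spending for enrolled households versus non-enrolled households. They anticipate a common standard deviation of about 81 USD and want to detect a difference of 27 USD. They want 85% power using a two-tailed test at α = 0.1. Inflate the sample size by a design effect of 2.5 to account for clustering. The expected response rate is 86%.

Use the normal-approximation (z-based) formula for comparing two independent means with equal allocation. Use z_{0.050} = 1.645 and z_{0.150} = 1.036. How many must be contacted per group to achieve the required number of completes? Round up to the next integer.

n = (z_{α/2} + z_β)² · (σ₁² + σ₂²) / δ²
  = (1.645 + 1.036)² · (2·81² = 13122) / 27²
  = 7.1878 · 13122 / 729
  = 129.38
Design effect: 2.5 × 129.38 = 323.45.
Adjust for 86% response: 323.45 / 0.86 = 376.10.
Round up → n = 377 per group.

n = 377 per group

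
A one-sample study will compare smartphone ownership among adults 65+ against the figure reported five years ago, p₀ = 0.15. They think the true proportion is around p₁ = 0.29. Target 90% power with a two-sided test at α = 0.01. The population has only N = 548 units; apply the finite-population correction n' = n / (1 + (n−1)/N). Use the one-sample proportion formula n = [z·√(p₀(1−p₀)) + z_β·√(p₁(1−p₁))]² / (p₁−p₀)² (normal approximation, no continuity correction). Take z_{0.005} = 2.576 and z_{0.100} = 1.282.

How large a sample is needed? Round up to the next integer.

n = 96

n = [z_{α/2}·√(p₀q₀) + z_β·√(p₁q₁)]² / (p₁ − p₀)²
  = [2.576·√(0.15·0.85) + 1.282·√(0.29·0.71)]² / (0.14)²
  = [2.576·0.3571 + 1.282·0.4538]² / 0.0196
  = [1.5015]² / 0.0196
  = 115.03
Finite-population correction (N = 548): 115.03 / (1 + (115.03 − 1)/548) = 95.22.
Round up → n = 96.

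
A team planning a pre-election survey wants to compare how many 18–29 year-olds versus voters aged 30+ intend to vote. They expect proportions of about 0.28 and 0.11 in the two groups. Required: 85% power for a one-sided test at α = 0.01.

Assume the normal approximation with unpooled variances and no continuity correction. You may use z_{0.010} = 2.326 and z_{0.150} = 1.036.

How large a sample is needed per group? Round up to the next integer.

n = 118 per group

n = (z_α + z_β)² · [p₁(1−p₁) + p₂(1−p₂)] / (p₁ − p₂)²
  = (2.326 + 1.036)² · (0.28·0.72 + 0.11·0.89) / (0.17)²
  = (3.362)² · (0.2016 + 0.0979) / 0.0289
  = 11.3030 · 0.2995 / 0.0289
  = 117.14
Round up → n = 118 per group.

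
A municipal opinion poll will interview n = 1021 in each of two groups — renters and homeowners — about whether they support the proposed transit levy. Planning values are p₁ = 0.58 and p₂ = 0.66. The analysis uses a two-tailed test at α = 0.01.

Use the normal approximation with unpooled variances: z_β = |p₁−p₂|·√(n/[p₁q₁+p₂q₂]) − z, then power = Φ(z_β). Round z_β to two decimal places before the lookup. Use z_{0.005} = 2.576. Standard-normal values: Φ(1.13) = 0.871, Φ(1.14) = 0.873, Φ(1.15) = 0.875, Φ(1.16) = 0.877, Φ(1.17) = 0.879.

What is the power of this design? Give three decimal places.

z_β = |p₁−p₂|·√(n/[p₁q₁+p₂q₂]) − z_{α/2}
    = 0.08 · √(1021/0.4680) − 2.576
    = 0.08 · 46.7079 − 2.576
    = 3.7366 − 2.576 = 1.1606 → 1.16
Power = Φ(1.16) = 0.877.

Power ≈ 0.877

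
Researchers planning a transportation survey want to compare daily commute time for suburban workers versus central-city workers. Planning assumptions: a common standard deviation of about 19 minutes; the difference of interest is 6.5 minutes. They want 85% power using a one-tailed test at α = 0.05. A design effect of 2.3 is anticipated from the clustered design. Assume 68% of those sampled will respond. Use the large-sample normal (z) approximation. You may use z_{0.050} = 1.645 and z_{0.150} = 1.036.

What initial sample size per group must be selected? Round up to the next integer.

n = (z_α + z_β)² · (σ₁² + σ₂²) / δ²
  = (1.645 + 1.036)² · (2·19² = 722) / 6.5²
  = 7.1878 · 722 / 42.25
  = 122.83
Design effect: 2.3 × 122.83 = 282.51.
Adjust for 68% response: 282.51 / 0.68 = 415.45.
Round up → n = 416 per group.

n = 416 per group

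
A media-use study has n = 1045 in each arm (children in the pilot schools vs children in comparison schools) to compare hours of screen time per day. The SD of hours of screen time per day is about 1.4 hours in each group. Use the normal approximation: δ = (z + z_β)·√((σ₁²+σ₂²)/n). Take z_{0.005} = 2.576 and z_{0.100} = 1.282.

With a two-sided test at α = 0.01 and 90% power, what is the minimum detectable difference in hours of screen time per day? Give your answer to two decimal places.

δ = (z_{α/2} + z_β) · √((σ₁²+σ₂²)/n)
  = (2.576 + 1.282) · √(3.92/1045)
  = 3.858 · √0.00375
  = 3.858 · 0.0612
  = 0.2363

Minimum detectable difference ≈ 0.24 hours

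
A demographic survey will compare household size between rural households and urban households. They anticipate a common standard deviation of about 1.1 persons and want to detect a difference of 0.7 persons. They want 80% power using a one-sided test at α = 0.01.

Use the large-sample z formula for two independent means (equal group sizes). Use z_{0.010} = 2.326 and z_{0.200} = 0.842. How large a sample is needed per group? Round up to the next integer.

n = 50 per group

n = (z_α + z_β)² · (σ₁² + σ₂²) / δ²
  = (2.326 + 0.842)² · (2·1.1² = 2.42) / 0.7²
  = 10.0362 · 2.42 / 0.49
  = 49.57
Round up → n = 50 per group.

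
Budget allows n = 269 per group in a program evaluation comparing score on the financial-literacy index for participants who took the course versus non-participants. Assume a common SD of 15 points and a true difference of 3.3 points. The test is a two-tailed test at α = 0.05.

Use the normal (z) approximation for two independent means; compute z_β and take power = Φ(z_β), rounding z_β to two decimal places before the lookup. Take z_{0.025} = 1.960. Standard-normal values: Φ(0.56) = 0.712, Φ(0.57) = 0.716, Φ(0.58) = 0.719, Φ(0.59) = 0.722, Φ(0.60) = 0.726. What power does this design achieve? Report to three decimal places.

z_β = δ·√(n/(σ₁²+σ₂²)) − z_{α/2}
    = 3.3 · √(269/450) − 1.960
    = 3.3 · 0.77316 − 1.960
    = 2.5514 − 1.960 = 0.5914 → 0.59
Power = Φ(0.59) = 0.722.

Power ≈ 0.722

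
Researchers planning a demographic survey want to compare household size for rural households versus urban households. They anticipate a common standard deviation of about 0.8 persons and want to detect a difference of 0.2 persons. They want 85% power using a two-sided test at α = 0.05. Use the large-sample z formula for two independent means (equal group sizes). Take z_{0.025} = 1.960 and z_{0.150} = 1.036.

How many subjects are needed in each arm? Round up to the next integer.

n = (z_{α/2} + z_β)² · (σ₁² + σ₂²) / δ²
  = (1.960 + 1.036)² · (2·0.8² = 1.28) / 0.2²
  = 8.9760 · 1.28 / 0.04
  = 287.23
Round up → n = 288 per group.

n = 288 per group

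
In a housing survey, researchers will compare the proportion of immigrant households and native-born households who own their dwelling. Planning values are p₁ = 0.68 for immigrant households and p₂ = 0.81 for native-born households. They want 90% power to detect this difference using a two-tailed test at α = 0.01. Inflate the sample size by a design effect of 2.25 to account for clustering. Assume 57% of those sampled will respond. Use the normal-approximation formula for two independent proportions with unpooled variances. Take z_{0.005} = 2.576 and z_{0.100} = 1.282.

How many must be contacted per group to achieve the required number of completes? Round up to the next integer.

n = 1292 per group

n = (z_{α/2} + z_β)² · [p₁(1−p₁) + p₂(1−p₂)] / (p₁ − p₂)²
  = (2.576 + 1.282)² · (0.68·0.32 + 0.81·0.19) / (-0.13)²
  = (3.858)² · (0.2176 + 0.1539) / 0.0169
  = 14.8842 · 0.3715 / 0.0169
  = 327.19
Design effect: 2.25 × 327.19 = 736.17.
Adjust for 57% response: 736.17 / 0.57 = 1291.53.
Round up → n = 1292 per group.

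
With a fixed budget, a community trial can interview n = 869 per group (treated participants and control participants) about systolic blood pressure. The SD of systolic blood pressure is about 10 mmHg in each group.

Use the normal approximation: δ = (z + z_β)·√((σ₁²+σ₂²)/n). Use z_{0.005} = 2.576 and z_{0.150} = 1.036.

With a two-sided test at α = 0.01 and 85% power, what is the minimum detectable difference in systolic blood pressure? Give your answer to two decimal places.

δ = (z_{α/2} + z_β) · √((σ₁²+σ₂²)/n)
  = (2.576 + 1.036) · √(200/869)
  = 3.612 · √0.23015
  = 3.612 · 0.4797
  = 1.7328

Minimum detectable difference ≈ 1.73 mmHg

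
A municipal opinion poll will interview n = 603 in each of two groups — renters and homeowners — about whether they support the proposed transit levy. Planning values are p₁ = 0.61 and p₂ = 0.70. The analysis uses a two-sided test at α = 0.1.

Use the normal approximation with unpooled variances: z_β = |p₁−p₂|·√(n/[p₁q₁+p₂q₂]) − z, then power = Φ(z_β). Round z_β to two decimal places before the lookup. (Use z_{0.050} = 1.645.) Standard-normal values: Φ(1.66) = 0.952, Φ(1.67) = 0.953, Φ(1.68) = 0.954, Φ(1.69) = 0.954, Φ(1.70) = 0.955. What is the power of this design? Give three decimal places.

Power ≈ 0.952

z_β = |p₁−p₂|·√(n/[p₁q₁+p₂q₂]) − z_{α/2}
    = 0.09 · √(603/0.4479) − 1.645
    = 0.09 · 36.6917 − 1.645
    = 3.3023 − 1.645 = 1.6573 → 1.66
Power = Φ(1.66) = 0.952.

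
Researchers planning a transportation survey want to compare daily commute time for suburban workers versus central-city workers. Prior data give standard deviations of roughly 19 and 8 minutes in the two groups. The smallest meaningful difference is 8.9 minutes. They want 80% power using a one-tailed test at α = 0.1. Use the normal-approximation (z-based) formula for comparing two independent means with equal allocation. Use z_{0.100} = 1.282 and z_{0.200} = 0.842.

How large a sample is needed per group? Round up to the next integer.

n = 25 per group

n = (z_α + z_β)² · (σ₁² + σ₂²) / δ²
  = (1.282 + 0.842)² · (19² + 8² = 425) / 8.9²
  = 4.5114 · 425 / 79.21
  = 24.21
Round up → n = 25 per group.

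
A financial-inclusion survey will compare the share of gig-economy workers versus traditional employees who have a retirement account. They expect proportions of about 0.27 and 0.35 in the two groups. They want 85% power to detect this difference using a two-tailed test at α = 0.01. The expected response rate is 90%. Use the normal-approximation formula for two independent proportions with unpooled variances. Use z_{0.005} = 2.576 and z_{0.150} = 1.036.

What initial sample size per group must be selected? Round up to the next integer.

n = (z_{α/2} + z_β)² · [p₁(1−p₁) + p₂(1−p₂)] / (p₁ − p₂)²
  = (2.576 + 1.036)² · (0.27·0.73 + 0.35·0.65) / (-0.08)²
  = (3.612)² · (0.1971 + 0.2275) / 0.0064
  = 13.0465 · 0.4246 / 0.0064
  = 865.56
Adjust for 90% response: 865.56 / 0.90 = 961.73.
Round up → n = 962 per group.

n = 962 per group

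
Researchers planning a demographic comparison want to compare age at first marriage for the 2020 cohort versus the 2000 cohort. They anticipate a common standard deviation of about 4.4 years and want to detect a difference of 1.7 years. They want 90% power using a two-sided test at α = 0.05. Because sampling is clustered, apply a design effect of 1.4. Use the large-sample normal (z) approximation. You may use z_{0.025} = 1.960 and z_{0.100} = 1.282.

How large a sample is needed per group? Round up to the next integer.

n = 198 per group

n = (z_{α/2} + z_β)² · (σ₁² + σ₂²) / δ²
  = (1.960 + 1.282)² · (2·4.4² = 38.72) / 1.7²
  = 10.5106 · 38.72 / 2.89
  = 140.82
Design effect: 1.4 × 140.82 = 197.15.
Round up → n = 198 per group.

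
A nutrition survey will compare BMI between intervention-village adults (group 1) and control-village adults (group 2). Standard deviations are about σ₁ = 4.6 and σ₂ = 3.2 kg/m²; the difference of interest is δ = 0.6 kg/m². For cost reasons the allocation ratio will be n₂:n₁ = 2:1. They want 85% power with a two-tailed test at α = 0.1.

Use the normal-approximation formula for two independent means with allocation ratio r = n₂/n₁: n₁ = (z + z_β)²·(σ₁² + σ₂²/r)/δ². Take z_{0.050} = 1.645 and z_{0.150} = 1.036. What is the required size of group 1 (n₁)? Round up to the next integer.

n₁ = 525

n₁ = (z_{α/2} + z_β)² · (σ₁² + σ₂²/r) / δ²
   = (1.645 + 1.036)² · (4.6² + 3.2²/2) / 0.6²
   = 7.1878 · (21.16 + 5.12) / 0.36
   = 7.1878 · 26.28 / 0.36
   = 524.71
Round up → n₁ = 525; n₂ = r·n₁ = 2 × 525 = 1050.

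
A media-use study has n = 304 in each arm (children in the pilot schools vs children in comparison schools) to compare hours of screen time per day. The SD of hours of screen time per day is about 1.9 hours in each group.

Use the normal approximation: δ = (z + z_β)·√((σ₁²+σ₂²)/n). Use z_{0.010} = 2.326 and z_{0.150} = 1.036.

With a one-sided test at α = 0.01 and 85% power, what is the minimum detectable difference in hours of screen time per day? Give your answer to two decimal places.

δ = (z_α + z_β) · √((σ₁²+σ₂²)/n)
  = (2.326 + 1.036) · √(7.22/304)
  = 3.362 · √0.02375
  = 3.362 · 0.1541
  = 0.5181

Minimum detectable difference ≈ 0.52 hours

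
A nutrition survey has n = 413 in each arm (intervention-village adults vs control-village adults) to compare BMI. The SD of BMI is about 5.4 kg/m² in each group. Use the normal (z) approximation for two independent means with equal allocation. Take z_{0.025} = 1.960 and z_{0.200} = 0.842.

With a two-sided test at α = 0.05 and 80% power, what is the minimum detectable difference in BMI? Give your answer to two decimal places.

δ = (z_{α/2} + z_β) · √((σ₁²+σ₂²)/n)
  = (1.960 + 0.842) · √(58.32/413)
  = 2.802 · √0.14121
  = 2.802 · 0.3758
  = 1.0529

Minimum detectable difference ≈ 1.05 kg/m²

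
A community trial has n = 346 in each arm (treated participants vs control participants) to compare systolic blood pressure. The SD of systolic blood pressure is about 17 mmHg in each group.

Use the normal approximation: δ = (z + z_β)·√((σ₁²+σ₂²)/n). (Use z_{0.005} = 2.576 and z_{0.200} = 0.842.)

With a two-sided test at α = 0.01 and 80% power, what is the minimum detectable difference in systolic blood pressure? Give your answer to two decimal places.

δ = (z_{α/2} + z_β) · √((σ₁²+σ₂²)/n)
  = (2.576 + 0.842) · √(578/346)
  = 3.418 · √1.6705
  = 3.418 · 1.2925
  = 4.4177

Minimum detectable difference ≈ 4.42 mmHg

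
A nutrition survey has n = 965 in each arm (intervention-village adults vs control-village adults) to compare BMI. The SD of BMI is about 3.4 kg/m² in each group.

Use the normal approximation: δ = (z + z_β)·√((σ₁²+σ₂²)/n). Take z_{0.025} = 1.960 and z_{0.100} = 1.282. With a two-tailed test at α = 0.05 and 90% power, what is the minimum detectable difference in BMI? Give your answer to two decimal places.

Minimum detectable difference ≈ 0.50 kg/m²

δ = (z_{α/2} + z_β) · √((σ₁²+σ₂²)/n)
  = (1.960 + 1.282) · √(23.12/965)
  = 3.242 · √0.02396
  = 3.242 · 0.1548
  = 0.5018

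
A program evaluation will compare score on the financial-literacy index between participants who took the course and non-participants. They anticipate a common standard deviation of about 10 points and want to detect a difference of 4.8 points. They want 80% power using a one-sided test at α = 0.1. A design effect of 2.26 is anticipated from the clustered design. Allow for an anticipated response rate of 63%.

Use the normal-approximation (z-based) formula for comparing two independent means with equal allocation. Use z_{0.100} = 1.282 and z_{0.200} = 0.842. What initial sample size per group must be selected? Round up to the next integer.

n = 141 per group

n = (z_α + z_β)² · (σ₁² + σ₂²) / δ²
  = (1.282 + 0.842)² · (2·10² = 200) / 4.8²
  = 4.5114 · 200 / 23.04
  = 39.16
Design effect: 2.26 × 39.16 = 88.50.
Adjust for 63% response: 88.50 / 0.63 = 140.48.
Round up → n = 141 per group.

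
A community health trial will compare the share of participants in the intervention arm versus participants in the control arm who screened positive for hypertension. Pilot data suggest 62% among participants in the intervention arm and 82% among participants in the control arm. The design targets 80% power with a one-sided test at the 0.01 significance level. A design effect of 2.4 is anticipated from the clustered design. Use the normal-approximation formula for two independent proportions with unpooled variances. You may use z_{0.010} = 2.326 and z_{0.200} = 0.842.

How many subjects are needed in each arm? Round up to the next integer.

n = (z_α + z_β)² · [p₁(1−p₁) + p₂(1−p₂)] / (p₁ − p₂)²
  = (2.326 + 0.842)² · (0.62·0.38 + 0.82·0.18) / (-0.20)²
  = (3.168)² · (0.2356 + 0.1476) / 0.0400
  = 10.0362 · 0.3832 / 0.0400
  = 96.15
Design effect: 2.4 × 96.15 = 230.75.
Round up → n = 231 per group.

n = 231 per group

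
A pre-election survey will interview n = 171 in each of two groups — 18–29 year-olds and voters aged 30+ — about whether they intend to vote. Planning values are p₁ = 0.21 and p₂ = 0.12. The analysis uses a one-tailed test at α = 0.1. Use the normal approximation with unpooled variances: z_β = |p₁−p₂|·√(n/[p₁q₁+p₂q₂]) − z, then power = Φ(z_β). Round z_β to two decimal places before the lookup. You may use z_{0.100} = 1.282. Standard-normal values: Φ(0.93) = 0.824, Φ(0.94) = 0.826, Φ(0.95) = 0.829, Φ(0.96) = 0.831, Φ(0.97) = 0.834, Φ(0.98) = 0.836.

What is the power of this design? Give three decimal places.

z_β = |p₁−p₂|·√(n/[p₁q₁+p₂q₂]) − z_α
    = 0.09 · √(171/0.2715) − 1.282
    = 0.09 · 25.0965 − 1.282
    = 2.2587 − 1.282 = 0.9767 → 0.98
Power = Φ(0.98) = 0.836.

Power ≈ 0.836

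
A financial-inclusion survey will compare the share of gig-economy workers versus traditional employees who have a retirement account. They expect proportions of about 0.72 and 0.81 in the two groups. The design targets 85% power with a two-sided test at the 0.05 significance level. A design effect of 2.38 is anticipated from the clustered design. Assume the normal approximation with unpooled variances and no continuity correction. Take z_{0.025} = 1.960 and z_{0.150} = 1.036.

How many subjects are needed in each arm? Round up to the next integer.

n = (z_{α/2} + z_β)² · [p₁(1−p₁) + p₂(1−p₂)] / (p₁ − p₂)²
  = (1.960 + 1.036)² · (0.72·0.28 + 0.81·0.19) / (-0.09)²
  = (2.996)² · (0.2016 + 0.1539) / 0.0081
  = 8.9760 · 0.3555 / 0.0081
  = 393.95
Design effect: 2.38 × 393.95 = 937.59.
Round up → n = 938 per group.

n = 938 per group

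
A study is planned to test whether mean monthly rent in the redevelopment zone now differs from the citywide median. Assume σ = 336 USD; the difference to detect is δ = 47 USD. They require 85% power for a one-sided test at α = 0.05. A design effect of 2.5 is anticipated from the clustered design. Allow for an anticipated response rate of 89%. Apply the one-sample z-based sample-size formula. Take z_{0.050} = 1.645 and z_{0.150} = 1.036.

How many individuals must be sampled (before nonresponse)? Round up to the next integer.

n = (z_α + z_β)² · σ² / δ²
  = (1.645 + 1.036)² · 336² / 47²
  = 7.1878 · 112896 / 2209
  = 367.35
Design effect: 2.5 × 367.35 = 918.37.
Adjust for 89% response: 918.37 / 0.89 = 1031.87.
Round up → n = 1032.

n = 1032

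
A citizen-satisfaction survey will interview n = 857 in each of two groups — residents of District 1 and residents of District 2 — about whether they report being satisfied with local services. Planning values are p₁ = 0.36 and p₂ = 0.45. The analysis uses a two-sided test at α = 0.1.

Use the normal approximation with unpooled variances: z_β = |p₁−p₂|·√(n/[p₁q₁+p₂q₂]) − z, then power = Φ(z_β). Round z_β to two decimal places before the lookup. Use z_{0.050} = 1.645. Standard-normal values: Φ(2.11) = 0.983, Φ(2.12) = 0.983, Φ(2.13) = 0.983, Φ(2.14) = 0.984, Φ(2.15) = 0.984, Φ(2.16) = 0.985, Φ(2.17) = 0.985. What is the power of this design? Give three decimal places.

z_β = |p₁−p₂|·√(n/[p₁q₁+p₂q₂]) − z_{α/2}
    = 0.09 · √(857/0.4779) − 1.645
    = 0.09 · 42.3469 − 1.645
    = 3.8112 − 1.645 = 2.1662 → 2.17
Power = Φ(2.17) = 0.985.

Power ≈ 0.985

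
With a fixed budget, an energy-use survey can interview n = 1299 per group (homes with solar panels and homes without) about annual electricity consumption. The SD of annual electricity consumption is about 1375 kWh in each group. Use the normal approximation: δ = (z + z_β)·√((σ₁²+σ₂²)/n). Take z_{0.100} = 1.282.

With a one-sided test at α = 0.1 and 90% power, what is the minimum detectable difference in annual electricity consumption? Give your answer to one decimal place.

δ = (z_α + z_β) · √((σ₁²+σ₂²)/n)
  = (1.282 + 1.282) · √(3781250/1299)
  = 2.564 · √2910.9
  = 2.564 · 53.9527
  = 138.3347

Minimum detectable difference ≈ 138.3 kWh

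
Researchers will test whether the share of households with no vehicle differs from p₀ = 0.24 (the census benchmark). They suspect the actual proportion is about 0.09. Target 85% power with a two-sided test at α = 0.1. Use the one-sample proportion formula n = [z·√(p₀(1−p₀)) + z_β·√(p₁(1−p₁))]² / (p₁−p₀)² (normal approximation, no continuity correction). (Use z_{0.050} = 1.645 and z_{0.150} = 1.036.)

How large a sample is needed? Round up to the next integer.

n = 45

n = [z_{α/2}·√(p₀q₀) + z_β·√(p₁q₁)]² / (p₁ − p₀)²
  = [1.645·√(0.24·0.76) + 1.036·√(0.09·0.91)]² / (-0.15)²
  = [1.645·0.4271 + 1.036·0.2862]² / 0.0225
  = [0.9990]² / 0.0225
  = 44.36
Round up → n = 45.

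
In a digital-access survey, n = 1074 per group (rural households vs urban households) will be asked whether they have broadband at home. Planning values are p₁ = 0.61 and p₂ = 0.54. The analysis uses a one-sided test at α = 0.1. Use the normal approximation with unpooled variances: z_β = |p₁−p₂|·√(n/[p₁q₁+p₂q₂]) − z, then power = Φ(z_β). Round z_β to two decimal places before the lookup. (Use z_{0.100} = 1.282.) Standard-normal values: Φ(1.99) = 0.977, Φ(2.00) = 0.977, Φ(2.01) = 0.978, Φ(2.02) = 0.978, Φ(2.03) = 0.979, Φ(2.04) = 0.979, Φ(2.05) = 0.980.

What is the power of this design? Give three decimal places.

Power ≈ 0.978

z_β = |p₁−p₂|·√(n/[p₁q₁+p₂q₂]) − z_α
    = 0.07 · √(1074/0.4863) − 1.282
    = 0.07 · 46.9948 − 1.282
    = 3.2896 − 1.282 = 2.0076 → 2.01
Power = Φ(2.01) = 0.978.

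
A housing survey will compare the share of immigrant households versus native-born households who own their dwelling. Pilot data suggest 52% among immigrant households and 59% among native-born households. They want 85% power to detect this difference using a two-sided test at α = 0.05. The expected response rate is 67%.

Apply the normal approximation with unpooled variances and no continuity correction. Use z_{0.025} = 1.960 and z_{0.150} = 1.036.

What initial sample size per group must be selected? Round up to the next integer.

n = 1344 per group

n = (z_{α/2} + z_β)² · [p₁(1−p₁) + p₂(1−p₂)] / (p₁ − p₂)²
  = (1.960 + 1.036)² · (0.52·0.48 + 0.59·0.41) / (-0.07)²
  = (2.996)² · (0.2496 + 0.2419) / 0.0049
  = 8.9760 · 0.4915 / 0.0049
  = 900.35
Adjust for 67% response: 900.35 / 0.67 = 1343.81.
Round up → n = 1344 per group.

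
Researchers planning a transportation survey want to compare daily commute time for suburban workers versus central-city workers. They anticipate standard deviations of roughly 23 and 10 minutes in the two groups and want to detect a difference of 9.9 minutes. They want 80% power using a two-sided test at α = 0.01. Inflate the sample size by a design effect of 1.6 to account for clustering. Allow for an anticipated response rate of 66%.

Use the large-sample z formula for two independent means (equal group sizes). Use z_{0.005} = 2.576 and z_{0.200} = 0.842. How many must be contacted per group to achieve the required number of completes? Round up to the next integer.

n = 182 per group

n = (z_{α/2} + z_β)² · (σ₁² + σ₂²) / δ²
  = (2.576 + 0.842)² · (23² + 10² = 629) / 9.9²
  = 11.6827 · 629 / 98.01
  = 74.98
Design effect: 1.6 × 74.98 = 119.96.
Adjust for 66% response: 119.96 / 0.66 = 181.76.
Round up → n = 182 per group.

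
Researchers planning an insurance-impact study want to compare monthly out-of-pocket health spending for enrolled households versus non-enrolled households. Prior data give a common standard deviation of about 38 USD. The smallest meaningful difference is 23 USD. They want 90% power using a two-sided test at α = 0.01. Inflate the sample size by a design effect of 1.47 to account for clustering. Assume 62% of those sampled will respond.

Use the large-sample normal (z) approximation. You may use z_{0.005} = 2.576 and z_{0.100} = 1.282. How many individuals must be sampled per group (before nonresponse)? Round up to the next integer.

n = 193 per group

n = (z_{α/2} + z_β)² · (σ₁² + σ₂²) / δ²
  = (2.576 + 1.282)² · (2·38² = 2888) / 23²
  = 14.8842 · 2888 / 529
  = 81.26
Design effect: 1.47 × 81.26 = 119.45.
Adjust for 62% response: 119.45 / 0.62 = 192.66.
Round up → n = 193 per group.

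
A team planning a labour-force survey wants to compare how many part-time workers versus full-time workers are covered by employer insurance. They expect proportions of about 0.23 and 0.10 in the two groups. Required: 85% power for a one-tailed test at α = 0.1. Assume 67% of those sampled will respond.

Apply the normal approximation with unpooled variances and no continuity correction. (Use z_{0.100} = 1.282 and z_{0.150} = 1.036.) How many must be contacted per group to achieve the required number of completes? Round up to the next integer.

n = (z_α + z_β)² · [p₁(1−p₁) + p₂(1−p₂)] / (p₁ − p₂)²
  = (1.282 + 1.036)² · (0.23·0.77 + 0.10·0.90) / (0.13)²
  = (2.318)² · (0.1771 + 0.0900) / 0.0169
  = 5.3731 · 0.2671 / 0.0169
  = 84.92
Adjust for 67% response: 84.92 / 0.67 = 126.75.
Round up → n = 127 per group.

n = 127 per group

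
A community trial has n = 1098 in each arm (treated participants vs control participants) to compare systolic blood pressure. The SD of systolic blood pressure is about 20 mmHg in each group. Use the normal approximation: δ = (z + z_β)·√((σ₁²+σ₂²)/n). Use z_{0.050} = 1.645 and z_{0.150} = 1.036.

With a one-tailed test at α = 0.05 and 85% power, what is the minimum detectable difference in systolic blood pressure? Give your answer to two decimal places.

δ = (z_α + z_β) · √((σ₁²+σ₂²)/n)
  = (1.645 + 1.036) · √(800/1098)
  = 2.681 · √0.7286
  = 2.681 · 0.8536
  = 2.2884

Minimum detectable difference ≈ 2.29 mmHg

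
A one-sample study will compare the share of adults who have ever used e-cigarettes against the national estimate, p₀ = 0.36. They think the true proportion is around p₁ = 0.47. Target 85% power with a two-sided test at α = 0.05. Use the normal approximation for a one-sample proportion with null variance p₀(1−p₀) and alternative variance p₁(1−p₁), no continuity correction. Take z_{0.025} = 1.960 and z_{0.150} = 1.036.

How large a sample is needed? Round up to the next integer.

n = [z_{α/2}·√(p₀q₀) + z_β·√(p₁q₁)]² / (p₁ − p₀)²
  = [1.960·√(0.36·0.64) + 1.036·√(0.47·0.53)]² / (0.11)²
  = [1.960·0.4800 + 1.036·0.4991]² / 0.0121
  = [1.4579]² / 0.0121
  = 175.65
Round up → n = 176.

n = 176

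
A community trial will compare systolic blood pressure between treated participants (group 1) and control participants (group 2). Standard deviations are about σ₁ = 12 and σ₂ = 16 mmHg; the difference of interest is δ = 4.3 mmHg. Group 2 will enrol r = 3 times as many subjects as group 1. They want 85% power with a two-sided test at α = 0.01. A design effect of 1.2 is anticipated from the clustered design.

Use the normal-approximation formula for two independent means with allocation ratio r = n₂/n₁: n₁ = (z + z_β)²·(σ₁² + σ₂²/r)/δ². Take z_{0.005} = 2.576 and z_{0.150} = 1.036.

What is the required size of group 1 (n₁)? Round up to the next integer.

n₁ = 195

n₁ = (z_{α/2} + z_β)² · (σ₁² + σ₂²/r) / δ²
   = (2.576 + 1.036)² · (12² + 16²/3) / 4.3²
   = 13.0465 · (144 + 85.3333) / 18.49
   = 13.0465 · 229.3333 / 18.49
   = 161.82
Design effect: 1.2 × 161.82 = 194.18.
Round up → n₁ = 195; n₂ = r·n₁ = 3 × 195 = 585.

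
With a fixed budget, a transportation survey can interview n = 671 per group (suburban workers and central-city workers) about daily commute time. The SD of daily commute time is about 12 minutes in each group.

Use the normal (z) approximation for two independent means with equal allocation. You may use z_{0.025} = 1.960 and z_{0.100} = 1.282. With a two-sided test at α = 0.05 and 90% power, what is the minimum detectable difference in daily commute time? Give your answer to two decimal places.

Minimum detectable difference ≈ 2.12 minutes

δ = (z_{α/2} + z_β) · √((σ₁²+σ₂²)/n)
  = (1.960 + 1.282) · √(288/671)
  = 3.242 · √0.42921
  = 3.242 · 0.6551
  = 2.1240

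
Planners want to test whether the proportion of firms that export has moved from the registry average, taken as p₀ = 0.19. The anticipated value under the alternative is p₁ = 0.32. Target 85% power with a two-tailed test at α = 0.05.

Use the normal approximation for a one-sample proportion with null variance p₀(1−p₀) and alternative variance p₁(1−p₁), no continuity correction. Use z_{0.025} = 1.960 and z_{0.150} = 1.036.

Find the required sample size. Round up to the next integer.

n = [z_{α/2}·√(p₀q₀) + z_β·√(p₁q₁)]² / (p₁ − p₀)²
  = [1.960·√(0.19·0.81) + 1.036·√(0.32·0.68)]² / (0.13)²
  = [1.960·0.3923 + 1.036·0.4665]² / 0.0169
  = [1.2522]² / 0.0169
  = 92.78
Round up → n = 93.

n = 93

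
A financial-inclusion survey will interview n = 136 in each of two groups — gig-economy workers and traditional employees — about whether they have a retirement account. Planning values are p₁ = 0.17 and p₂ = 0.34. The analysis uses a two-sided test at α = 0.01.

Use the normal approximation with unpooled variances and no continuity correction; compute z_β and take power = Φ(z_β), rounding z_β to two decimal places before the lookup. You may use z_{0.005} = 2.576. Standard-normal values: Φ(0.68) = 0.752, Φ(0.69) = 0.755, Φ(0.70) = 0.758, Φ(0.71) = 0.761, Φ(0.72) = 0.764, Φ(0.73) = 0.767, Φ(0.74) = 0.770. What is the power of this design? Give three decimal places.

z_β = |p₁−p₂|·√(n/[p₁q₁+p₂q₂]) − z_{α/2}
    = 0.17 · √(136/0.3655) − 2.576
    = 0.17 · 19.2897 − 2.576
    = 3.2793 − 2.576 = 0.7033 → 0.70
Power = Φ(0.70) = 0.758.

Power ≈ 0.758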